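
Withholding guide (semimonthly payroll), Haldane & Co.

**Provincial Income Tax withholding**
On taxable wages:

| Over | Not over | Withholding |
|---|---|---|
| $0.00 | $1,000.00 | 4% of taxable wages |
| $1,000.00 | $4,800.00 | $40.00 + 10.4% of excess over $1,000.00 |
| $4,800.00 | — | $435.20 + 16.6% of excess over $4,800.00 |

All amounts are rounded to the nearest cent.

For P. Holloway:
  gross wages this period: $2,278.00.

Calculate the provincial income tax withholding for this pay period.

Provincial Income Tax: taxable = $2,278.00
  $40.00 + 10.4% × ($2,278.00 − $1,000.00) = $40.00 + 10.4% × $1,278.00 = $172.91

$172.91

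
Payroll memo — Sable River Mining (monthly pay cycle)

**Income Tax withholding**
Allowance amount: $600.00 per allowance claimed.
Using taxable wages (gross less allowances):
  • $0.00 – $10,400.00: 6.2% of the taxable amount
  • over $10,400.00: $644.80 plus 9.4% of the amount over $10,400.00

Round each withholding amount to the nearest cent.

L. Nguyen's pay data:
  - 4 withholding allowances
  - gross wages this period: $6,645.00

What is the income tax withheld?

$263.19

Income Tax: taxable = $6,645.00 − 4×$600.00 = $4,245.00
  6.2% × $4,245.00 = $263.19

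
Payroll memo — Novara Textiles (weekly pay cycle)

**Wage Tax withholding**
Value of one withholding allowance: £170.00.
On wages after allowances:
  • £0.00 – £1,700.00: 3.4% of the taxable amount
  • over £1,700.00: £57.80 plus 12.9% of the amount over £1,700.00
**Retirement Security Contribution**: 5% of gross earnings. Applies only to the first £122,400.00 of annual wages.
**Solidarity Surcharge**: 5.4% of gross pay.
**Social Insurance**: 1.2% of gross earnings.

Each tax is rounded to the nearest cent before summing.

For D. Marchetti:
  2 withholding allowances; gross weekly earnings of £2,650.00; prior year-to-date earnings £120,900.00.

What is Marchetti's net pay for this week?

Wage Tax: taxable = £2,650.00 − 2×£170.00 = £2,310.00
  £57.80 + 12.9% × (£2,310.00 − £1,700.00) = £57.80 + 12.9% × £610.00 = £136.49
Retirement Security Contribution: cap £122,400.00 − YTD £120,900.00 = £1,500.00 subject; 5% × £1,500.00 = £75.00
Solidarity Surcharge: 5.4% × £2,650.00 = £143.10
Social Insurance: 1.2% × £2,650.00 = £31.80
Total withheld: £136.49 + £75.00 + £143.10 + £31.80 = £386.39
Net pay: £2,650.00 − £386.39 = £2,263.61

£2,263.61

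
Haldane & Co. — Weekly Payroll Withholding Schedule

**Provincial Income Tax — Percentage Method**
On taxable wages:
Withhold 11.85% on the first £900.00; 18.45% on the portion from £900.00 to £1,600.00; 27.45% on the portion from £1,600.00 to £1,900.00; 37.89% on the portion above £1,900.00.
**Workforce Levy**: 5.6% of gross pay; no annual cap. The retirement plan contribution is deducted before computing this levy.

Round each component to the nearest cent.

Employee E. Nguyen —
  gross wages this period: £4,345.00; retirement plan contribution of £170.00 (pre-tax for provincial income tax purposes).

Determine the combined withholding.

£1,413.95

Provincial Income Tax: taxable = £4,345.00 − £170.00 = £4,175.00
  £318.15 + 37.89% × (£4,175.00 − £1,900.00) = £318.15 + 37.89% × £2,275.00 = £1,180.15
Workforce Levy: 5.6% × £4,175.00 = £233.80
Total: £1,180.15 + £233.80 = £1,413.95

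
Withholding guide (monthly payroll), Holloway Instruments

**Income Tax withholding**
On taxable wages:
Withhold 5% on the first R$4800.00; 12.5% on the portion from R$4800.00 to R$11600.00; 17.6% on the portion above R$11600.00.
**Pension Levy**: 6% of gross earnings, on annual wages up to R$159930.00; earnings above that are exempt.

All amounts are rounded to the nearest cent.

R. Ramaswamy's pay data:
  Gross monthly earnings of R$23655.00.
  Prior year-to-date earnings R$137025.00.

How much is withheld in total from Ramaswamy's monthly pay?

Income Tax: taxable = R$23655.00
  R$1090.00 + 17.6% × (R$23655.00 − R$11600.00) = R$1090.00 + 17.6% × R$12055.00 = R$3211.68
Pension Levy: cap R$159930.00 − YTD R$137025.00 = R$22905.00 subject; 6% × R$22905.00 = R$1374.30
Total: R$3211.68 + R$1374.30 = R$4585.98

R$4585.98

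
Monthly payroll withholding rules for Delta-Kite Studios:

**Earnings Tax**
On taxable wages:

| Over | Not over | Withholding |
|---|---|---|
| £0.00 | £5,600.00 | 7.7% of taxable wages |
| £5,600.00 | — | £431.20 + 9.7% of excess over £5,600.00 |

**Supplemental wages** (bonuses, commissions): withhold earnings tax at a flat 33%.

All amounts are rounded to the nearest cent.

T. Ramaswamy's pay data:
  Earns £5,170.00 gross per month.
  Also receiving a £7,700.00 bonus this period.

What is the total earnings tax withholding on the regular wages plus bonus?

Earnings Tax: taxable = £5,170.00
  7.7% × £5,170.00 = £398.09
Supplemental (33% flat on bonus): 33% × £7,700.00 = £2,541.00
Total earnings tax: £398.09 + £2,541.00 = £2,939.09

£2,939.09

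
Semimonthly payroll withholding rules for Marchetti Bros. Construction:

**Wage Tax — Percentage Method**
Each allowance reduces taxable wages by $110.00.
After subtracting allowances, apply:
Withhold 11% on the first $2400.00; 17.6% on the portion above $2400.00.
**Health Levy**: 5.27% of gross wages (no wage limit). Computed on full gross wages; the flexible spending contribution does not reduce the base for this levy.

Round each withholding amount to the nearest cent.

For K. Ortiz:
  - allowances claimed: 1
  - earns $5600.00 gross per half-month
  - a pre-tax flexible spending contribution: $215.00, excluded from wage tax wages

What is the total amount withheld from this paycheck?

Wage Tax: taxable = $5600.00 − $215.00 − 1×$110.00 = $5275.00
  $264.00 + 17.6% × ($5275.00 − $2400.00) = $264.00 + 17.6% × $2875.00 = $770.00
Health Levy: 5.27% × $5600.00 = $295.12
Total: $770.00 + $295.12 = $1065.12

$1065.12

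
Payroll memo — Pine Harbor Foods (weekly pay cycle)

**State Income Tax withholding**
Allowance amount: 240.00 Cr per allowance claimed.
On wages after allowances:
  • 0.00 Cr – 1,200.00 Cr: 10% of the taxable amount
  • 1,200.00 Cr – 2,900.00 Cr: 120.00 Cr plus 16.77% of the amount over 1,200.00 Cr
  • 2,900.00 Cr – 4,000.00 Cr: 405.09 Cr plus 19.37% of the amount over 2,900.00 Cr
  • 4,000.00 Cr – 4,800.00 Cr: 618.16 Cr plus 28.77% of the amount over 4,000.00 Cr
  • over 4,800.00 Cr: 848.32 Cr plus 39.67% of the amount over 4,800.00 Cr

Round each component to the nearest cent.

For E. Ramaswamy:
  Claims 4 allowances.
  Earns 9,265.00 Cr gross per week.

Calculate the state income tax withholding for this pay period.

State Income Tax: taxable = 9,265.00 Cr − 4×240.00 Cr = 8,305.00 Cr
  848.32 Cr + 39.67% × (8,305.00 Cr − 4,800.00 Cr) = 848.32 Cr + 39.67% × 3,505.00 Cr = 2,238.75 Cr

2,238.75 Cr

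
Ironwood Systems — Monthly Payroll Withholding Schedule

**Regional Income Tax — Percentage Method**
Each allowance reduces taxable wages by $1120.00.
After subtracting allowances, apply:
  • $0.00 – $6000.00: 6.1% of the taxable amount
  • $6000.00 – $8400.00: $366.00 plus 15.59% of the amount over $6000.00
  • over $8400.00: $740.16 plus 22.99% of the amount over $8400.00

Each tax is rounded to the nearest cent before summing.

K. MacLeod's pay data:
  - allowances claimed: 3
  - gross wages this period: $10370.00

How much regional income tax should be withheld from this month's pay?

Regional Income Tax: taxable = $10370.00 − 3×$1120.00 = $7010.00
  $366.00 + 15.59% × ($7010.00 − $6000.00) = $366.00 + 15.59% × $1010.00 = $523.46

$523.46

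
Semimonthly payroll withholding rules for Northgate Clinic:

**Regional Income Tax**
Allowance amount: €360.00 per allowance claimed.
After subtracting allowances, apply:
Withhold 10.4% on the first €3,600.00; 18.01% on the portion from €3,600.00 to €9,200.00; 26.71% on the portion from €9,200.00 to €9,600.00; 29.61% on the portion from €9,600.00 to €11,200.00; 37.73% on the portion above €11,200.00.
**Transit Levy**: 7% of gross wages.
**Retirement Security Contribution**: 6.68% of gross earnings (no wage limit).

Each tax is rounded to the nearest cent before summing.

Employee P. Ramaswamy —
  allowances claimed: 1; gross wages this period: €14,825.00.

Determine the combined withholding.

€5,223.50

Regional Income Tax: taxable = €14,825.00 − 1×€360.00 = €14,465.00
  €1,963.56 + 37.73% × (€14,465.00 − €11,200.00) = €1,963.56 + 37.73% × €3,265.00 = €3,195.44
Transit Levy: 7% × €14,825.00 = €1,037.75
Retirement Security Contribution: 6.68% × €14,825.00 = €990.31
Total: €3,195.44 + €1,037.75 + €990.31 = €5,223.50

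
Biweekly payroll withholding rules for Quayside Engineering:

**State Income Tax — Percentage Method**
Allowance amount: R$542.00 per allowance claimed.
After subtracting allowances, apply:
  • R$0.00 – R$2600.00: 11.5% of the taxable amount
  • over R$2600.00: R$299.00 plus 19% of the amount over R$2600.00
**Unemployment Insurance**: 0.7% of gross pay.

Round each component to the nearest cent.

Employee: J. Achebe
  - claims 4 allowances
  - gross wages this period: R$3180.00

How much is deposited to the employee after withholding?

State Income Tax: taxable = R$3180.00 − 4×R$542.00 = R$1012.00
  11.5% × R$1012.00 = R$116.38
Unemployment Insurance: 0.7% × R$3180.00 = R$22.26
Total withheld: R$116.38 + R$22.26 = R$138.64
Net pay: R$3180.00 − R$138.64 = R$3041.36

R$3041.36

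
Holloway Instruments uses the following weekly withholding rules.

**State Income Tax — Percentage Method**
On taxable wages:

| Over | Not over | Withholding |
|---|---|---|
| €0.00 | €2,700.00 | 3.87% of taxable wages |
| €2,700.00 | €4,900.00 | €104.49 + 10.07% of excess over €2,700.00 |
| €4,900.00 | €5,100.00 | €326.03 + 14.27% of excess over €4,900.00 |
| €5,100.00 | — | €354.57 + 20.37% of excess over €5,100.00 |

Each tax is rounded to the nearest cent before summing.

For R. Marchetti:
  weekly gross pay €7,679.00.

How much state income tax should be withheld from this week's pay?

€879.91

State Income Tax: taxable = €7,679.00
  €354.57 + 20.37% × (€7,679.00 − €5,100.00) = €354.57 + 20.37% × €2,579.00 = €879.91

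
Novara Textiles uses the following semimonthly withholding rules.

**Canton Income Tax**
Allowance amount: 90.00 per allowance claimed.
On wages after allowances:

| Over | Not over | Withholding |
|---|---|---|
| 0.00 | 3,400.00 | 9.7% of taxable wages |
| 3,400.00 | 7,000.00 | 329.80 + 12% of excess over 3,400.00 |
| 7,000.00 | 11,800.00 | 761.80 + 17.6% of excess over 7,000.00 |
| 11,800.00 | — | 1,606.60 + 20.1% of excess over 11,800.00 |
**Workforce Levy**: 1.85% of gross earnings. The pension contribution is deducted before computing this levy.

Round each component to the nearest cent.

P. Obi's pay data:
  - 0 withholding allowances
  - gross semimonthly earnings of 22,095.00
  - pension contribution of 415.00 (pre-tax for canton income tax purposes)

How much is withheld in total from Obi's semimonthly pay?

Canton Income Tax: taxable = 22,095.00 − 415.00 = 21,680.00
  1,606.60 + 20.1% × (21,680.00 − 11,800.00) = 1,606.60 + 20.1% × 9,880.00 = 3,592.48
Workforce Levy: 1.85% × 21,680.00 = 401.08
Total: 3,592.48 + 401.08 = 3,993.56

3,993.56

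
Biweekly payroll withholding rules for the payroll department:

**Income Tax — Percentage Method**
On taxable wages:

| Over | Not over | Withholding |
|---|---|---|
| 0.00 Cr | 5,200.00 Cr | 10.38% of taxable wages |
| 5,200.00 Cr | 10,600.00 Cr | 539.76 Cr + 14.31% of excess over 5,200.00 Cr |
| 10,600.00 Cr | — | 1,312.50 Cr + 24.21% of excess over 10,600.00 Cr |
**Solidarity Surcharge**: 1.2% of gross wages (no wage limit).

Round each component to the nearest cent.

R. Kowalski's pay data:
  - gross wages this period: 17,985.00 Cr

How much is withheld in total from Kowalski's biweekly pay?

Income Tax: taxable = 17,985.00 Cr
  1,312.50 Cr + 24.21% × (17,985.00 Cr − 10,600.00 Cr) = 1,312.50 Cr + 24.21% × 7,385.00 Cr = 3,100.41 Cr
Solidarity Surcharge: 1.2% × 17,985.00 Cr = 215.82 Cr
Total: 3,100.41 Cr + 215.82 Cr = 3,316.23 Cr

3,316.23 Cr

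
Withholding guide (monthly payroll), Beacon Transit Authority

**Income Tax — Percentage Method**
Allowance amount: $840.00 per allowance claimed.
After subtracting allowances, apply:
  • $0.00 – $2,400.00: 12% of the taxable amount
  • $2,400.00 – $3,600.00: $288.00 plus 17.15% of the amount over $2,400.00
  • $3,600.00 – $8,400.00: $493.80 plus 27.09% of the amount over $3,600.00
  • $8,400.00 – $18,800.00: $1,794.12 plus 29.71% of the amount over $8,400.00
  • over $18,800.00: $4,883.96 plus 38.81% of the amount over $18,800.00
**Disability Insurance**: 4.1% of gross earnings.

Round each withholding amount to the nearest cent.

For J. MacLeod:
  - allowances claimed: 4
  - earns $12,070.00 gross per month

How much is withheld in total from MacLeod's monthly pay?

Income Tax: taxable = $12,070.00 − 4×$840.00 = $8,710.00
  $1,794.12 + 29.71% × ($8,710.00 − $8,400.00) = $1,794.12 + 29.71% × $310.00 = $1,886.22
Disability Insurance: 4.1% × $12,070.00 = $494.87
Total: $1,886.22 + $494.87 = $2,381.09

$2,381.09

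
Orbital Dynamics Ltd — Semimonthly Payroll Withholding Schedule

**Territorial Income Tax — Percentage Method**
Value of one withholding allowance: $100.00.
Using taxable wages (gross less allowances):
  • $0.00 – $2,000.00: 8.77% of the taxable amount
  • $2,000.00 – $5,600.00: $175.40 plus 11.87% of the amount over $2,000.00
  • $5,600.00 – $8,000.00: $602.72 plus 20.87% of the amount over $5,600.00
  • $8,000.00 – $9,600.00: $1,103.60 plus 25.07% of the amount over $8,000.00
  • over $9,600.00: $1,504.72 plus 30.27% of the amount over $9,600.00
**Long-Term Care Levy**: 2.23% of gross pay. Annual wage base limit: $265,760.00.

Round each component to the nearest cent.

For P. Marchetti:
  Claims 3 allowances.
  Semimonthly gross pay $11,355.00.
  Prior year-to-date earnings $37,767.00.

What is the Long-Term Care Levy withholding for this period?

Long-Term Care Levy: 2.23% × $11,355.00 = $253.22

$253.22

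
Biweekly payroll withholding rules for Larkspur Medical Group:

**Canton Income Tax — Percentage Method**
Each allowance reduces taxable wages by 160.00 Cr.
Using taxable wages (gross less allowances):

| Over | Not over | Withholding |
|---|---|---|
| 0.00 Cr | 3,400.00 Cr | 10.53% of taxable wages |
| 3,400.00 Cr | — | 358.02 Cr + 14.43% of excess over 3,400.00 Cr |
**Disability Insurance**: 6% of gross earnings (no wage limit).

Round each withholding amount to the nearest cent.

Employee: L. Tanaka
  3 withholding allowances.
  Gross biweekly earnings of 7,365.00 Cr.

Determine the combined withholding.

Canton Income Tax: taxable = 7,365.00 Cr − 3×160.00 Cr = 6,885.00 Cr
  358.02 Cr + 14.43% × (6,885.00 Cr − 3,400.00 Cr) = 358.02 Cr + 14.43% × 3,485.00 Cr = 860.91 Cr
Disability Insurance: 6% × 7,365.00 Cr = 441.90 Cr
Total: 860.91 Cr + 441.90 Cr = 1,302.81 Cr

1,302.81 Cr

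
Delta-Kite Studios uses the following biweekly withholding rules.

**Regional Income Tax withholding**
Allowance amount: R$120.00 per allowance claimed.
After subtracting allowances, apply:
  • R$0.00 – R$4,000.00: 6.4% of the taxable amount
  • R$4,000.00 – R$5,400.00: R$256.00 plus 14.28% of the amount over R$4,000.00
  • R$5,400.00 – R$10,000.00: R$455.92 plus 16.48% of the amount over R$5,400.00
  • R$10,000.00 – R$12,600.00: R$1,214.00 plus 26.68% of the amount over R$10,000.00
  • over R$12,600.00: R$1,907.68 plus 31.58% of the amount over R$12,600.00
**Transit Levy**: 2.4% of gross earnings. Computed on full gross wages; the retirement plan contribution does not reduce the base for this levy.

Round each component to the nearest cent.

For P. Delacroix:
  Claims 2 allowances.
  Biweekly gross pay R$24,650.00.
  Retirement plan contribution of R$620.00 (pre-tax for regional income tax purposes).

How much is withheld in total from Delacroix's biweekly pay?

R$6,033.08

Regional Income Tax: taxable = R$24,650.00 − R$620.00 − 2×R$120.00 = R$23,790.00
  R$1,907.68 + 31.58% × (R$23,790.00 − R$12,600.00) = R$1,907.68 + 31.58% × R$11,190.00 = R$5,441.48
Transit Levy: 2.4% × R$24,650.00 = R$591.60
Total: R$5,441.48 + R$591.60 = R$6,033.08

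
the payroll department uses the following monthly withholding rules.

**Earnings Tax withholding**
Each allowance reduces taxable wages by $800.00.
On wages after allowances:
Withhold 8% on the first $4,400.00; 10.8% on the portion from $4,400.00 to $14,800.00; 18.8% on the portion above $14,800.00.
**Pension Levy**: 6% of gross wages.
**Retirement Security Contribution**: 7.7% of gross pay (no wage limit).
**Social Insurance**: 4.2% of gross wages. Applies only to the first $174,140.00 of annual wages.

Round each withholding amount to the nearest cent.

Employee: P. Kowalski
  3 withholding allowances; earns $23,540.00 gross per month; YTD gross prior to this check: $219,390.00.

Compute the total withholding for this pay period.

Earnings Tax: taxable = $23,540.00 − 3×$800.00 = $21,140.00
  $1,475.20 + 18.8% × ($21,140.00 − $14,800.00) = $1,475.20 + 18.8% × $6,340.00 = $2,667.12
Pension Levy: 6% × $23,540.00 = $1,412.40
Retirement Security Contribution: 7.7% × $23,540.00 = $1,812.58
Social Insurance: YTD $219,390.00 ≥ cap $174,140.00 → $0.00
Total: $2,667.12 + $1,412.40 + $1,812.58 + $0.00 = $5,892.10

$5,892.10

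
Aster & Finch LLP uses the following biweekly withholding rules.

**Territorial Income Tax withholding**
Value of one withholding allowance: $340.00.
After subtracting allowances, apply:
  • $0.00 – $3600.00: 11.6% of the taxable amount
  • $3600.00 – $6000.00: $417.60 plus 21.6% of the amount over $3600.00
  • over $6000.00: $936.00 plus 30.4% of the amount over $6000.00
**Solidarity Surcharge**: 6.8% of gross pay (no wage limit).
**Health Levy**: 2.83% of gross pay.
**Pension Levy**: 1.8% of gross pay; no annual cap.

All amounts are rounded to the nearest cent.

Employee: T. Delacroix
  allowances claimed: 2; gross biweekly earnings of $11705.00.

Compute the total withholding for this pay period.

$3801.48

Territorial Income Tax: taxable = $11705.00 − 2×$340.00 = $11025.00
  $936.00 + 30.4% × ($11025.00 − $6000.00) = $936.00 + 30.4% × $5025.00 = $2463.60
Solidarity Surcharge: 6.8% × $11705.00 = $795.94
Health Levy: 2.83% × $11705.00 = $331.25
Pension Levy: 1.8% × $11705.00 = $210.69
Total: $2463.60 + $795.94 + $331.25 + $210.69 = $3801.48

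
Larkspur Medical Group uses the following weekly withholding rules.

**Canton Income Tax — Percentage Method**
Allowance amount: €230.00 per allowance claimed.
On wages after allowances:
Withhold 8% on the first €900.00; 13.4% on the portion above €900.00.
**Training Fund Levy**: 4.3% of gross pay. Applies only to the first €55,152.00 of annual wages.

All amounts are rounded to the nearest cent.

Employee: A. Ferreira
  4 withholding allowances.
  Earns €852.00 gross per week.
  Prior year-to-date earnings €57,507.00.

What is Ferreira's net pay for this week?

Canton Income Tax: taxable = €852.00 − 4×€230.00 = €-68.00
  Taxable ≤ 0 → €0.00
Training Fund Levy: YTD €57,507.00 ≥ cap €55,152.00 → €0.00
Total withheld: €0.00 + €0.00 = €0.00
Net pay: €852.00 − €0.00 = €852.00

€852.00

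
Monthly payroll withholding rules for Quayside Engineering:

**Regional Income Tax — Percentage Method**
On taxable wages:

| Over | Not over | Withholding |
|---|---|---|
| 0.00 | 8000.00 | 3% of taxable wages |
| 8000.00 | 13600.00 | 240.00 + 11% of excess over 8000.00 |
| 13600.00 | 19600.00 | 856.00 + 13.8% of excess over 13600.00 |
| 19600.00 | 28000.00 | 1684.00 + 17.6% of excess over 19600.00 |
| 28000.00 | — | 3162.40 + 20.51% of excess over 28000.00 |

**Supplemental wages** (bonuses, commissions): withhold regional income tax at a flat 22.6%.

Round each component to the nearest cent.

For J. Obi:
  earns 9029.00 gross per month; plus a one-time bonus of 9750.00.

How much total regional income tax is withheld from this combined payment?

Regional Income Tax: taxable = 9029.00
  240.00 + 11% × (9029.00 − 8000.00) = 240.00 + 11% × 1029.00 = 353.19
Supplemental (22.6% flat on bonus): 22.6% × 9750.00 = 2203.50
Total regional income tax: 353.19 + 2203.50 = 2556.69

2556.69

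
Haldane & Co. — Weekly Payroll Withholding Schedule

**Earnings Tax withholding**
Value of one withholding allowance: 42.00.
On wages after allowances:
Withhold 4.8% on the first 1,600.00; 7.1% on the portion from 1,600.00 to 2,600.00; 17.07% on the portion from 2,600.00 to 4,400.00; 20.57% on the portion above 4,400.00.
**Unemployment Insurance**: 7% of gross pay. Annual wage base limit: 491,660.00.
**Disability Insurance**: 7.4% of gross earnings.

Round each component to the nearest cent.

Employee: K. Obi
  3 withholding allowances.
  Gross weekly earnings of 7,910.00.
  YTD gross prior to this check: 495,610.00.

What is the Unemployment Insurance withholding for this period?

Unemployment Insurance: YTD 495,610.00 ≥ cap 491,660.00 → 0.00

0.00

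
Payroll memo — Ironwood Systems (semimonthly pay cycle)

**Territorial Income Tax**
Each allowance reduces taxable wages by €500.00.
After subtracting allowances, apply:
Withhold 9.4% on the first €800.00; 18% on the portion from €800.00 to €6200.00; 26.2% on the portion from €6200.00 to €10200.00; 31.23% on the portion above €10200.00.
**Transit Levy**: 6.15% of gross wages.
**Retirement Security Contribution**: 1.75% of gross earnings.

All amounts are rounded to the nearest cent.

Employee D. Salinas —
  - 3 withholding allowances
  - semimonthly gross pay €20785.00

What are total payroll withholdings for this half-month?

Territorial Income Tax: taxable = €20785.00 − 3×€500.00 = €19285.00
  €2095.20 + 31.23% × (€19285.00 − €10200.00) = €2095.20 + 31.23% × €9085.00 = €4932.45
Transit Levy: 6.15% × €20785.00 = €1278.28
Retirement Security Contribution: 1.75% × €20785.00 = €363.74
Total: €4932.45 + €1278.28 + €363.74 = €6574.47

€6574.47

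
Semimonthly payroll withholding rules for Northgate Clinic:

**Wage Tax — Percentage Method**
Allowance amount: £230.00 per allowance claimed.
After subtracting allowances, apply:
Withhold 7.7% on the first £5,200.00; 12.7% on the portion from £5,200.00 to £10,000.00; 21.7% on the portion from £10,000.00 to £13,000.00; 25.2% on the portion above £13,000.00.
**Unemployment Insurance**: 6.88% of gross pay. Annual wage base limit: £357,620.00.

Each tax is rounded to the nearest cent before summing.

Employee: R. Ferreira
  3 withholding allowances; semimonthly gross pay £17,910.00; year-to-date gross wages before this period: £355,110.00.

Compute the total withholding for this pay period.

£2,897.13

Wage Tax: taxable = £17,910.00 − 3×£230.00 = £17,220.00
  £1,661.00 + 25.2% × (£17,220.00 − £13,000.00) = £1,661.00 + 25.2% × £4,220.00 = £2,724.44
Unemployment Insurance: cap £357,620.00 − YTD £355,110.00 = £2,510.00 subject; 6.88% × £2,510.00 = £172.69
Total: £2,724.44 + £172.69 = £2,897.13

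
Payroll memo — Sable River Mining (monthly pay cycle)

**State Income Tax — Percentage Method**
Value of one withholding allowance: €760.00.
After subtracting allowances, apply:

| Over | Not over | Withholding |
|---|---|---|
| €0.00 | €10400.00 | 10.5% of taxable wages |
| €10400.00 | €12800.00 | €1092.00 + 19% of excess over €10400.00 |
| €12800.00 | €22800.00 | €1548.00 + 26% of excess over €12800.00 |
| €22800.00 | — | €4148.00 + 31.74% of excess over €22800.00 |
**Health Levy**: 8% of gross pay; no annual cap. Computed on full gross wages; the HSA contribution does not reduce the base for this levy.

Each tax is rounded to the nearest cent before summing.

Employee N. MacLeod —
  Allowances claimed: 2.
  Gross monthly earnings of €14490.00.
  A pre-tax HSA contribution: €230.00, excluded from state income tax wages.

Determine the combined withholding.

State Income Tax: taxable = €14490.00 − €230.00 − 2×€760.00 = €12740.00
  €1092.00 + 19% × (€12740.00 − €10400.00) = €1092.00 + 19% × €2340.00 = €1536.60
Health Levy: 8% × €14490.00 = €1159.20
Total: €1536.60 + €1159.20 = €2695.80

€2695.80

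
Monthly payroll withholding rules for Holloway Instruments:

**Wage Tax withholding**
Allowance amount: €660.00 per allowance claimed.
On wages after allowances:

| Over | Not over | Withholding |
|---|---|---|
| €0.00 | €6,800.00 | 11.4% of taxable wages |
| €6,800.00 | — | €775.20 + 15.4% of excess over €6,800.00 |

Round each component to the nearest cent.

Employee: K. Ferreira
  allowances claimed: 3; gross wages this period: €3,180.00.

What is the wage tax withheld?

€136.80

Wage Tax: taxable = €3,180.00 − 3×€660.00 = €1,200.00
  11.4% × €1,200.00 = €136.80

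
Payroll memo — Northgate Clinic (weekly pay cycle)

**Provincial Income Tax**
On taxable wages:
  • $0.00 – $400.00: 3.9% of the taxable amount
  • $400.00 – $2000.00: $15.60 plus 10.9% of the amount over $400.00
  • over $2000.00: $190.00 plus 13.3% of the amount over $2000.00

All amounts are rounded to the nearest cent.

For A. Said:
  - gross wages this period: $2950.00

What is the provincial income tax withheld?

$316.35

Provincial Income Tax: taxable = $2950.00
  $190.00 + 13.3% × ($2950.00 − $2000.00) = $190.00 + 13.3% × $950.00 = $316.35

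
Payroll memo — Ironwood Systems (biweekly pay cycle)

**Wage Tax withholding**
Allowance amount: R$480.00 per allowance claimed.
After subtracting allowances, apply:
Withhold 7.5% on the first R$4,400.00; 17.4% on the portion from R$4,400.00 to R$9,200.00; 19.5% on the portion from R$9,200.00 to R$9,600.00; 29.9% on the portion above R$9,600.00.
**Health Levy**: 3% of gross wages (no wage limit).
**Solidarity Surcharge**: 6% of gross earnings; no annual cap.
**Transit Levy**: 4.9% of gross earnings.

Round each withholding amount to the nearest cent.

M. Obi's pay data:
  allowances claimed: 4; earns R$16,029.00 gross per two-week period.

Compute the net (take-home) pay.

Wage Tax: taxable = R$16,029.00 − 4×R$480.00 = R$14,109.00
  R$1,243.20 + 29.9% × (R$14,109.00 − R$9,600.00) = R$1,243.20 + 29.9% × R$4,509.00 = R$2,591.39
Health Levy: 3% × R$16,029.00 = R$480.87
Solidarity Surcharge: 6% × R$16,029.00 = R$961.74
Transit Levy: 4.9% × R$16,029.00 = R$785.42
Total withheld: R$2,591.39 + R$480.87 + R$961.74 + R$785.42 = R$4,819.42
Net pay: R$16,029.00 − R$4,819.42 = R$11,209.58

R$11,209.58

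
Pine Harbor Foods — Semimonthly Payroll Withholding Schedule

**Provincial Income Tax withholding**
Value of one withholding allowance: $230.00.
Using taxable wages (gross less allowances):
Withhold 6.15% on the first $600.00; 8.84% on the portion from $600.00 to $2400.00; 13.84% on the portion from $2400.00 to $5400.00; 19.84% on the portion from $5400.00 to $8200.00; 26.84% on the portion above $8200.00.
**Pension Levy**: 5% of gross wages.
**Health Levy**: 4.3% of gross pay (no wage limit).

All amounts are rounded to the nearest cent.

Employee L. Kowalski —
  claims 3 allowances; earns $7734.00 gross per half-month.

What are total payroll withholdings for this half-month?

$1656.65

Provincial Income Tax: taxable = $7734.00 − 3×$230.00 = $7044.00
  $611.22 + 19.84% × ($7044.00 − $5400.00) = $611.22 + 19.84% × $1644.00 = $937.39
Pension Levy: 5% × $7734.00 = $386.70
Health Levy: 4.3% × $7734.00 = $332.56
Total: $937.39 + $386.70 + $332.56 = $1656.65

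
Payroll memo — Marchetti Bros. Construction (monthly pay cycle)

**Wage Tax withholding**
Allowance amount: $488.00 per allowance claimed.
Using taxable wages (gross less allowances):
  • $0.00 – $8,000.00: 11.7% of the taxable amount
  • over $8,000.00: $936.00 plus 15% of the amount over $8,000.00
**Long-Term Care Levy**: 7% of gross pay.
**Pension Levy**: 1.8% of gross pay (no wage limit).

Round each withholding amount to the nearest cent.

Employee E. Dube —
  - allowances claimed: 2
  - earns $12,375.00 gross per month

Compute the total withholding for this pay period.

$2,534.85

Wage Tax: taxable = $12,375.00 − 2×$488.00 = $11,399.00
  $936.00 + 15% × ($11,399.00 − $8,000.00) = $936.00 + 15% × $3,399.00 = $1,445.85
Long-Term Care Levy: 7% × $12,375.00 = $866.25
Pension Levy: 1.8% × $12,375.00 = $222.75
Total: $1,445.85 + $866.25 + $222.75 = $2,534.85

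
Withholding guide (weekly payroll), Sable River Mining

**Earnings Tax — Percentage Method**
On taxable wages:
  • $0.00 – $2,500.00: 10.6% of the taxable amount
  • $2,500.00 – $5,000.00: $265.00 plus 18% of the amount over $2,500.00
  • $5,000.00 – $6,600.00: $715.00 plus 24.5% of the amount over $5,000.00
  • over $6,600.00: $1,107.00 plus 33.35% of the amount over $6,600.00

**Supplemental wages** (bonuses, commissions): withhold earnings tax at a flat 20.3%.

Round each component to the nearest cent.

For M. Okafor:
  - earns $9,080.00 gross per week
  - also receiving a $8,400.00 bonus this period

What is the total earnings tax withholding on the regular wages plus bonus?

Earnings Tax: taxable = $9,080.00
  $1,107.00 + 33.35% × ($9,080.00 − $6,600.00) = $1,107.00 + 33.35% × $2,480.00 = $1,934.08
Supplemental (20.3% flat on bonus): 20.3% × $8,400.00 = $1,705.20
Total earnings tax: $1,934.08 + $1,705.20 = $3,639.28

$3,639.28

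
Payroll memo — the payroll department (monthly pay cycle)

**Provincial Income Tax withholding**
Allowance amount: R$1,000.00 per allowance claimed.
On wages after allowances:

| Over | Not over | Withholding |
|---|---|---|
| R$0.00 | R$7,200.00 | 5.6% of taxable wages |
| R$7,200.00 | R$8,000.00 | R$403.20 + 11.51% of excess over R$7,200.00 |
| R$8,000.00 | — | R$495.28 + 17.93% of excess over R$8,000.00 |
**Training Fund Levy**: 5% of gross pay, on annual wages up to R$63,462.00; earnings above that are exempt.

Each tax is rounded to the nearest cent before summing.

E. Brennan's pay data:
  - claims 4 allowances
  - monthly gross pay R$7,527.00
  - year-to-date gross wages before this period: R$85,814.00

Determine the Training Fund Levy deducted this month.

Training Fund Levy: YTD R$85,814.00 ≥ cap R$63,462.00 → R$0.00

R$0.00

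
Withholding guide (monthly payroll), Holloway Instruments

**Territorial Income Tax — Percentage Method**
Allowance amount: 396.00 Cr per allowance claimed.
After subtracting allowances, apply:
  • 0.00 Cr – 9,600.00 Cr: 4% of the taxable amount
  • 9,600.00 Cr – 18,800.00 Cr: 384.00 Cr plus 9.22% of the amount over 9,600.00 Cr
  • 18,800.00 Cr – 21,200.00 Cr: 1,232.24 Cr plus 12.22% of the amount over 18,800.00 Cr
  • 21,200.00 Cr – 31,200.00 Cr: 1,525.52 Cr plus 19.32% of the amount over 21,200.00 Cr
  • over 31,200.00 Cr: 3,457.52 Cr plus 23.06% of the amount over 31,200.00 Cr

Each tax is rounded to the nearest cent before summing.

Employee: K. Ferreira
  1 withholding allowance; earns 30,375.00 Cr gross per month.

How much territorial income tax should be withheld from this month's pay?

3,221.62 Cr

Territorial Income Tax: taxable = 30,375.00 Cr − 1×396.00 Cr = 29,979.00 Cr
  1,525.52 Cr + 19.32% × (29,979.00 Cr − 21,200.00 Cr) = 1,525.52 Cr + 19.32% × 8,779.00 Cr = 3,221.62 Cr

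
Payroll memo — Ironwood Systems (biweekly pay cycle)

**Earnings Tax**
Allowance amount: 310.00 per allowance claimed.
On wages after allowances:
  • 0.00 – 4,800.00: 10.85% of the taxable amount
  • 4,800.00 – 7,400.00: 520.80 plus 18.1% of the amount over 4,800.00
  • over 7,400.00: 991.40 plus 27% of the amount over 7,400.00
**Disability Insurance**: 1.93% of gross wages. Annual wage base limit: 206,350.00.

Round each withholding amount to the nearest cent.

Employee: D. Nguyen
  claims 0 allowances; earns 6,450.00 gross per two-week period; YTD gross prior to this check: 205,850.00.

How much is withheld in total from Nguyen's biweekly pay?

Earnings Tax: taxable = 6,450.00
  520.80 + 18.1% × (6,450.00 − 4,800.00) = 520.80 + 18.1% × 1,650.00 = 819.45
Disability Insurance: cap 206,350.00 − YTD 205,850.00 = 500.00 subject; 1.93% × 500.00 = 9.65
Total: 819.45 + 9.65 = 829.10

829.10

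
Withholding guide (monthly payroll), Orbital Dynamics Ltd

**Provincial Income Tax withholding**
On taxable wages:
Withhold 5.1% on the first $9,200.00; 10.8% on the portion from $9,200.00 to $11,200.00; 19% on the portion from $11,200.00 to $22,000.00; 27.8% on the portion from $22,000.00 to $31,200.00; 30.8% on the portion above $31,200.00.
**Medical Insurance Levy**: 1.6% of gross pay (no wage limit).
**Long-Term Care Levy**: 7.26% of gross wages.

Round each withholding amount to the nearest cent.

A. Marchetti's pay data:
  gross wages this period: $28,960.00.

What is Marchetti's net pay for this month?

Provincial Income Tax: taxable = $28,960.00
  $2,737.20 + 27.8% × ($28,960.00 − $22,000.00) = $2,737.20 + 27.8% × $6,960.00 = $4,672.08
Medical Insurance Levy: 1.6% × $28,960.00 = $463.36
Long-Term Care Levy: 7.26% × $28,960.00 = $2,102.50
Total withheld: $4,672.08 + $463.36 + $2,102.50 = $7,237.94
Net pay: $28,960.00 − $7,237.94 = $21,722.06

$21,722.06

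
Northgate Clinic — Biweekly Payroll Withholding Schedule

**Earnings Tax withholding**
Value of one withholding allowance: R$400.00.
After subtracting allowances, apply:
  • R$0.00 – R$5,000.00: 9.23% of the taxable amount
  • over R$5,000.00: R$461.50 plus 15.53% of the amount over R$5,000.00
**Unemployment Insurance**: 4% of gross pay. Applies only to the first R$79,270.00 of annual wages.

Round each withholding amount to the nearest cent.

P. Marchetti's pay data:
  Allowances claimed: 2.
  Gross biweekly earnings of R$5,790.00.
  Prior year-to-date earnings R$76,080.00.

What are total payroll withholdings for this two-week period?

Earnings Tax: taxable = R$5,790.00 − 2×R$400.00 = R$4,990.00
  9.23% × R$4,990.00 = R$460.58
Unemployment Insurance: cap R$79,270.00 − YTD R$76,080.00 = R$3,190.00 subject; 4% × R$3,190.00 = R$127.60
Total: R$460.58 + R$127.60 = R$588.18

R$588.18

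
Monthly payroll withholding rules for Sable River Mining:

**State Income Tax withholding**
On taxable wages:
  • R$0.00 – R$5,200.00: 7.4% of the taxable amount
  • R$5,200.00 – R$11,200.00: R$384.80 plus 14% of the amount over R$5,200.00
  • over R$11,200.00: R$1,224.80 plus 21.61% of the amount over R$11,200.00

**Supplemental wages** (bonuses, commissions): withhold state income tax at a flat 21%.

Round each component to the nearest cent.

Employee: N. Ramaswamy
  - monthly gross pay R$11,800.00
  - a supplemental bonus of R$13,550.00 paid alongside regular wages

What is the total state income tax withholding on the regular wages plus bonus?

R$4,199.96

State Income Tax: taxable = R$11,800.00
  R$1,224.80 + 21.61% × (R$11,800.00 − R$11,200.00) = R$1,224.80 + 21.61% × R$600.00 = R$1,354.46
Supplemental (21% flat on bonus): 21% × R$13,550.00 = R$2,845.50
Total state income tax: R$1,354.46 + R$2,845.50 = R$4,199.96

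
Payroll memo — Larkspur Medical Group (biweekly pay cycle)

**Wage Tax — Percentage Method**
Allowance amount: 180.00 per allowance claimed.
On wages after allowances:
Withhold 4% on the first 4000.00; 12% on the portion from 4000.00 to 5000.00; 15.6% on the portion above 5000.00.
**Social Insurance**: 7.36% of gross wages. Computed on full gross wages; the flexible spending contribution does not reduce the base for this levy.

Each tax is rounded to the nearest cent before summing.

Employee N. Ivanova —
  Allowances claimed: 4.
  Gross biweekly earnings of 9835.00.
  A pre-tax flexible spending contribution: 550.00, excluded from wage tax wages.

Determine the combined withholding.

1560.00

Wage Tax: taxable = 9835.00 − 550.00 − 4×180.00 = 8565.00
  280.00 + 15.6% × (8565.00 − 5000.00) = 280.00 + 15.6% × 3565.00 = 836.14
Social Insurance: 7.36% × 9835.00 = 723.86
Total: 836.14 + 723.86 = 1560.00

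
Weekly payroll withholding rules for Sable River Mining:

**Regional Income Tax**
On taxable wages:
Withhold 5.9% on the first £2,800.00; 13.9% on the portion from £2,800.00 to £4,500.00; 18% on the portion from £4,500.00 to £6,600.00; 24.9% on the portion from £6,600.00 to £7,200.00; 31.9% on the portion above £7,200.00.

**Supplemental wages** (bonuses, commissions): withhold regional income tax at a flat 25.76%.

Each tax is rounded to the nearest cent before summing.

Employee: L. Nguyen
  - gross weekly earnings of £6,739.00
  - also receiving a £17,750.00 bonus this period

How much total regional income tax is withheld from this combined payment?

Regional Income Tax: taxable = £6,739.00
  £779.50 + 24.9% × (£6,739.00 − £6,600.00) = £779.50 + 24.9% × £139.00 = £814.11
Supplemental (25.76% flat on bonus): 25.76% × £17,750.00 = £4,572.40
Total regional income tax: £814.11 + £4,572.40 = £5,386.51

£5,386.51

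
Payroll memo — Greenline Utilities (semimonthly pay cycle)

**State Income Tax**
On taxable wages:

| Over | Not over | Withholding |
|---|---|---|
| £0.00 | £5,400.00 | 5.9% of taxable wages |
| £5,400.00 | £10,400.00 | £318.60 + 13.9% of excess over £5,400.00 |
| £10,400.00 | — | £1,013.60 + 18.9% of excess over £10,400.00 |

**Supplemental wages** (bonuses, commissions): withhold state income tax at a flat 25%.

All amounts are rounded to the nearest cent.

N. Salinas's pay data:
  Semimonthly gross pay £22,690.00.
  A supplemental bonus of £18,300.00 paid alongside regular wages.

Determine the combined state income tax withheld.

£7,911.41

State Income Tax: taxable = £22,690.00
  £1,013.60 + 18.9% × (£22,690.00 − £10,400.00) = £1,013.60 + 18.9% × £12,290.00 = £3,336.41
Supplemental (25% flat on bonus): 25% × £18,300.00 = £4,575.00
Total state income tax: £3,336.41 + £4,575.00 = £7,911.41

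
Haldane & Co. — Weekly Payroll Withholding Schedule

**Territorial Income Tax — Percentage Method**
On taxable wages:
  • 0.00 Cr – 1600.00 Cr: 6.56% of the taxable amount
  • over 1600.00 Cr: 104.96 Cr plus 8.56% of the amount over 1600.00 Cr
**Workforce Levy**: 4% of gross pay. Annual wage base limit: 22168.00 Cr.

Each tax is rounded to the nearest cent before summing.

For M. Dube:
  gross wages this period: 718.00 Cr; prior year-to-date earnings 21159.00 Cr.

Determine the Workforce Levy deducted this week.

28.72 Cr

Workforce Levy: 4% × 718.00 Cr = 28.72 Cr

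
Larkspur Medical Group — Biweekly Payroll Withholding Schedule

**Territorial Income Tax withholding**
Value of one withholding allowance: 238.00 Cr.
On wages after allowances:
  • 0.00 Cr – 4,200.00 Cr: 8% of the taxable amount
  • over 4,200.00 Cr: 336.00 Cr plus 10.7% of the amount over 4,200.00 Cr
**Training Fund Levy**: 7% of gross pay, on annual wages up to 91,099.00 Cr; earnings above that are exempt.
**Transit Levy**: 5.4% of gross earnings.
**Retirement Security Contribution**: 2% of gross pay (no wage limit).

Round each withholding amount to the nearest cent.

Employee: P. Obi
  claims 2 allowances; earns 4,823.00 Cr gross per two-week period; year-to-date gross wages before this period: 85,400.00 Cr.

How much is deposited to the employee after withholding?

Territorial Income Tax: taxable = 4,823.00 Cr − 2×238.00 Cr = 4,347.00 Cr
  336.00 Cr + 10.7% × (4,347.00 Cr − 4,200.00 Cr) = 336.00 Cr + 10.7% × 147.00 Cr = 351.73 Cr
Training Fund Levy: 7% × 4,823.00 Cr = 337.61 Cr
Transit Levy: 5.4% × 4,823.00 Cr = 260.44 Cr
Retirement Security Contribution: 2% × 4,823.00 Cr = 96.46 Cr
Total withheld: 351.73 Cr + 337.61 Cr + 260.44 Cr + 96.46 Cr = 1,046.24 Cr
Net pay: 4,823.00 Cr − 1,046.24 Cr = 3,776.76 Cr

3,776.76 Cr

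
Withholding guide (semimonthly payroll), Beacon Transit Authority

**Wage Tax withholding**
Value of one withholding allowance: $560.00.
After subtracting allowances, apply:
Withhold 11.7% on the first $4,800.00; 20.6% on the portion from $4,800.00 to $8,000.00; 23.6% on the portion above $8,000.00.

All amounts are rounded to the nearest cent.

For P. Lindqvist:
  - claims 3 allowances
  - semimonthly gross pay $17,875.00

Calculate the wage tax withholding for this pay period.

$3,154.82

Wage Tax: taxable = $17,875.00 − 3×$560.00 = $16,195.00
  $1,220.80 + 23.6% × ($16,195.00 − $8,000.00) = $1,220.80 + 23.6% × $8,195.00 = $3,154.82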